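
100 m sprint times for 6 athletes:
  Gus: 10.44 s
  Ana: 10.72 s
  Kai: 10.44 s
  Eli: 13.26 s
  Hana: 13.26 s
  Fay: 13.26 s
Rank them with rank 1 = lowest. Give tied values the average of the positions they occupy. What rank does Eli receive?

5

Sorted (ascending): 10.44, 10.44, 10.72, 13.26, 13.26, 13.26
The 2 values of 10.44 occupy positions 1–2 → average rank (1+2)/2 = 1.5.
The 3 values of 13.26 occupy positions 4–6 → average rank 5.
Eli has value 13.26 s → rank 5.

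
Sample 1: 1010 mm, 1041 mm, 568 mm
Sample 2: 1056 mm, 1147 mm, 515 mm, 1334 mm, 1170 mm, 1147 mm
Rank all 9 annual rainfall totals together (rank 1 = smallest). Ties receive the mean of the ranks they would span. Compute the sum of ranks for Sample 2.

Sorted (ascending): 515, 568, 1010, 1041, 1056, 1147, 1147, 1170, 1334
The 2 values of 1147 occupy positions 6–7 → average rank (6+7)/2 = 6.5.
Sample 2 values → pooled ranks: 1056→5, 1147→6.5, 515→1, 1334→9, 1170→8, 1147→6.5
Rank sum = 5 + 6.5 + 1 + 9 + 8 + 6.5 = 36

36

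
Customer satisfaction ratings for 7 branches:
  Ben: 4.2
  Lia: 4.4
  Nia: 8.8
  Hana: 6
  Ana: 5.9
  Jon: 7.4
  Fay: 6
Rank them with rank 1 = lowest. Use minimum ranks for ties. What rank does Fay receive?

Sorted (ascending): 4.2, 4.4, 5.9, 6, 6, 7.4, 8.8
The 2 values of 6 occupy positions 4–5 → each gets rank 4.
Fay has value 6 → rank 4.

4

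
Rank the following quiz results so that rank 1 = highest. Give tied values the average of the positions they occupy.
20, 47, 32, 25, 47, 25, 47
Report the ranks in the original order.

Sorted (descending): 47, 47, 47, 32, 25, 25, 20
The 3 values of 47 occupy positions 1–3 → average rank 2.
The 2 values of 25 occupy positions 5–6 → average rank (5+6)/2 = 5.5.

7, 2, 4, 5.5, 2, 5.5, 2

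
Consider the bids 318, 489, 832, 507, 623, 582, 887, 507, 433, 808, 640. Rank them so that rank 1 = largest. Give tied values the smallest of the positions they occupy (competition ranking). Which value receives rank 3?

Sorted (descending): 887, 832, 808, 640, 623, 582, 507, 507, 489, 433, 318
The 2 values of 507 occupy positions 7–8 → each gets rank 7.
Rank 3 → value 808.

808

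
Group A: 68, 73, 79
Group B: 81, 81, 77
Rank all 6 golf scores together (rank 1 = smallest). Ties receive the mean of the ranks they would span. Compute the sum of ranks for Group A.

7

Sorted (ascending): 68, 73, 77, 79, 81, 81
The 2 values of 81 occupy positions 5–6 → average rank (5+6)/2 = 5.5.
Group A values → pooled ranks: 68→1, 73→2, 79→4
Rank sum = 1 + 2 + 4 = 7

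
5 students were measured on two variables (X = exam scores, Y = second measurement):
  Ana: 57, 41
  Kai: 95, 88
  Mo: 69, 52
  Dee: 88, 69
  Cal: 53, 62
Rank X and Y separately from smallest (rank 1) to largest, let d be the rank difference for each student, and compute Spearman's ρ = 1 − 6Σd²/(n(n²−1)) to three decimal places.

0.700

Ranks of variable 1: 2, 5, 3, 4, 1
Ranks of variable 2: 1, 5, 2, 4, 3
d = r₁ − r₂: 1, 0, 1, 0, -2
d²: 1, 0, 1, 0, 4; Σd² = 6
ρ = 1 − 6·6/(5·24) = 1 − 36/120 = 0.700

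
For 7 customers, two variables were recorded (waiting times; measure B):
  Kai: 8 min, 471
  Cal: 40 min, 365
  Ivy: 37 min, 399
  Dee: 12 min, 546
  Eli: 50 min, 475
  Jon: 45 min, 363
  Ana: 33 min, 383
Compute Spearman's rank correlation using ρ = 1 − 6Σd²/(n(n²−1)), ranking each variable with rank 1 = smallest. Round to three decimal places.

Ranks of variable 1: 1, 5, 4, 2, 7, 6, 3
Ranks of variable 2: 5, 2, 4, 7, 6, 1, 3
d = r₁ − r₂: -4, 3, 0, -5, 1, 5, 0
d²: 16, 9, 0, 25, 1, 25, 0; Σd² = 76
ρ = 1 − 6·76/(7·48) = 1 − 456/336 = -0.357

-0.357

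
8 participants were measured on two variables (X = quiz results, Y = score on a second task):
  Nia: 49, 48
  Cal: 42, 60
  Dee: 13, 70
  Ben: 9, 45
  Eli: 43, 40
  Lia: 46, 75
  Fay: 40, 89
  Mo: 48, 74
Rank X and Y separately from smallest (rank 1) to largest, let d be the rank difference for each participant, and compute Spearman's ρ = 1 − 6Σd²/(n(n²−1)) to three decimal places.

Ranks of variable 1: 8, 4, 2, 1, 5, 6, 3, 7
Ranks of variable 2: 3, 4, 5, 2, 1, 7, 8, 6
d = r₁ − r₂: 5, 0, -3, -1, 4, -1, -5, 1
d²: 25, 0, 9, 1, 16, 1, 25, 1; Σd² = 78
ρ = 1 − 6·78/(8·63) = 1 − 468/504 = 0.071

0.071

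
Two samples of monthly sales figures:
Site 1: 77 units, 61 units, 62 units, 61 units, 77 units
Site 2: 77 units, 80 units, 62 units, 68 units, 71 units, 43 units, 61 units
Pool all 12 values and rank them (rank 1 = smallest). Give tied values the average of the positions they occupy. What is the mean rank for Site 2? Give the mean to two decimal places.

Sorted (ascending): 43, 61, 61, 61, 62, 62, 68, 71, 77, 77, 77, 80
The 3 values of 61 occupy positions 2–4 → average rank 3.
The 2 values of 62 occupy positions 5–6 → average rank (5+6)/2 = 5.5.
The 3 values of 77 occupy positions 9–11 → average rank 10.
Site 2 values → pooled ranks: 77→10, 80→12, 62→5.5, 68→7, 71→8, 43→1, 61→3
Mean rank = (10 + 12 + 5.5 + 7 + 8 + 1 + 3) / 7 = 6.64

6.64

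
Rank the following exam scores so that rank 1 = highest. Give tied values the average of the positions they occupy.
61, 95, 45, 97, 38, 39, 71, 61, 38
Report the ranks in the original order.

4.5, 2, 6, 1, 8.5, 7, 3, 4.5, 8.5

Sorted (descending): 97, 95, 71, 61, 61, 45, 39, 38, 38
The 2 values of 61 occupy positions 4–5 → average rank (4+5)/2 = 4.5.
The 2 values of 38 occupy positions 8–9 → average rank (8+9)/2 = 8.5.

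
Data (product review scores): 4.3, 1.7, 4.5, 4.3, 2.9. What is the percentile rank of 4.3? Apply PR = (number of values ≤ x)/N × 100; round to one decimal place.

80.0

N = 5.
Strictly below 4.3: 2. Equal to 4.3: 2.
PR = 4/5 × 100 = 80.0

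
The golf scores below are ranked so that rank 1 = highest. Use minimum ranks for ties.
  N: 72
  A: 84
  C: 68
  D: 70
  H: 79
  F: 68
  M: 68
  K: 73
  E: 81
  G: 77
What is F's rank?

8

Sorted (descending): 84, 81, 79, 77, 73, 72, 70, 68, 68, 68
The 3 values of 68 occupy positions 8–10 → each gets rank 8.
F has value 68 → rank 8.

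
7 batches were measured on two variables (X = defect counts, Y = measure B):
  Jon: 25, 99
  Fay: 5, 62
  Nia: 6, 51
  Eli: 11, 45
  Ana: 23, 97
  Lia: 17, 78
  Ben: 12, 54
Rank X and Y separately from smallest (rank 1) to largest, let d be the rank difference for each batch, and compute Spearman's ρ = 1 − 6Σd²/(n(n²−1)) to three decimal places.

0.750

Ranks of variable 1: 7, 1, 2, 3, 6, 5, 4
Ranks of variable 2: 7, 4, 2, 1, 6, 5, 3
d = r₁ − r₂: 0, -3, 0, 2, 0, 0, 1
d²: 0, 9, 0, 4, 0, 0, 1; Σd² = 14
ρ = 1 − 6·14/(7·48) = 1 − 84/336 = 0.750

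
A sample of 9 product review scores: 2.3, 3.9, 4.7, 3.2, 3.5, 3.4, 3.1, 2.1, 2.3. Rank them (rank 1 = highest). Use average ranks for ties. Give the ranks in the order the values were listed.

Sorted (descending): 4.7, 3.9, 3.5, 3.4, 3.2, 3.1, 2.3, 2.3, 2.1
The 2 values of 2.3 occupy positions 7–8 → average rank (7+8)/2 = 7.5.

7.5, 2, 1, 5, 3, 4, 6, 9, 7.5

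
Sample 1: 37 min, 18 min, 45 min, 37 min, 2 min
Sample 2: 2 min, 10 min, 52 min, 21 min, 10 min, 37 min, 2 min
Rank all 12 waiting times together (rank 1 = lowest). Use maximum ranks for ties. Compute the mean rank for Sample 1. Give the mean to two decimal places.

8.00

Sorted (ascending): 2, 2, 2, 10, 10, 18, 21, 37, 37, 37, 45, 52
The 3 values of 2 occupy positions 1–3 → each gets rank 3.
The 2 values of 10 occupy positions 4–5 → each gets rank 5.
The 3 values of 37 occupy positions 8–10 → each gets rank 10.
Sample 1 values → pooled ranks: 37→10, 18→6, 45→11, 37→10, 2→3
Mean rank = (10 + 6 + 11 + 10 + 3) / 5 = 8.00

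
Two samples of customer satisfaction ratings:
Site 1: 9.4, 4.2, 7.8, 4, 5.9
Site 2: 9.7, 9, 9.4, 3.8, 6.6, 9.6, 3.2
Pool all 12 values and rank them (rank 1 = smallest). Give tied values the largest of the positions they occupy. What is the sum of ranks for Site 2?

50

Sorted (ascending): 3.2, 3.8, 4, 4.2, 5.9, 6.6, 7.8, 9, 9.4, 9.4, 9.6, 9.7
The 2 values of 9.4 occupy positions 9–10 → each gets rank 10.
Site 2 values → pooled ranks: 9.7→12, 9→8, 9.4→10, 3.8→2, 6.6→6, 9.6→11, 3.2→1
Rank sum = 12 + 8 + 10 + 2 + 6 + 11 + 1 = 50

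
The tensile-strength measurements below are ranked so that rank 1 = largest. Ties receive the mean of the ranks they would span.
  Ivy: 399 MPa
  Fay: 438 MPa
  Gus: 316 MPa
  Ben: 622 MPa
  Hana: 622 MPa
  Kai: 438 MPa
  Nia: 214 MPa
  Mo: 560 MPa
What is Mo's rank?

3

Sorted (descending): 622, 622, 560, 438, 438, 399, 316, 214
The 2 values of 622 occupy positions 1–2 → average rank (1+2)/2 = 1.5.
The 2 values of 438 occupy positions 4–5 → average rank (4+5)/2 = 4.5.
Mo has value 560 MPa → rank 3.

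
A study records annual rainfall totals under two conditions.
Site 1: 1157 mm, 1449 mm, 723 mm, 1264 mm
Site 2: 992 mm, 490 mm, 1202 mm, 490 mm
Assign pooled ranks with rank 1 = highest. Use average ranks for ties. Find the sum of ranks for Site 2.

23

Sorted (descending): 1449, 1264, 1202, 1157, 992, 723, 490, 490
The 2 values of 490 occupy positions 7–8 → average rank (7+8)/2 = 7.5.
Site 2 values → pooled ranks: 992→5, 490→7.5, 1202→3, 490→7.5
Rank sum = 5 + 7.5 + 3 + 7.5 = 23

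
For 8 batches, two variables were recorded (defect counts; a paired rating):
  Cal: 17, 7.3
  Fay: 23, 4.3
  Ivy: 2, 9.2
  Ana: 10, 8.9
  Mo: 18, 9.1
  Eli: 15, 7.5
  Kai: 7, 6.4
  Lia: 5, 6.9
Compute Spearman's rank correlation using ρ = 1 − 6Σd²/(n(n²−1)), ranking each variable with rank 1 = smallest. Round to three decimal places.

Ranks of variable 1: 6, 8, 1, 4, 7, 5, 3, 2
Ranks of variable 2: 4, 1, 8, 6, 7, 5, 2, 3
d = r₁ − r₂: 2, 7, -7, -2, 0, 0, 1, -1
d²: 4, 49, 49, 4, 0, 0, 1, 1; Σd² = 108
ρ = 1 − 6·108/(8·63) = 1 − 648/504 = -0.286

-0.286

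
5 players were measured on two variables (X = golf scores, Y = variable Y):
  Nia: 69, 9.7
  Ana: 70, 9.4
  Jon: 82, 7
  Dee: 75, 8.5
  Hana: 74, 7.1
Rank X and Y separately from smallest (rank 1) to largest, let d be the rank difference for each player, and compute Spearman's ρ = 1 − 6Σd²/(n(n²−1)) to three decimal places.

-0.900

Ranks of variable 1: 1, 2, 5, 4, 3
Ranks of variable 2: 5, 4, 1, 3, 2
d = r₁ − r₂: -4, -2, 4, 1, 1
d²: 16, 4, 16, 1, 1; Σd² = 38
ρ = 1 − 6·38/(5·24) = 1 − 228/120 = -0.900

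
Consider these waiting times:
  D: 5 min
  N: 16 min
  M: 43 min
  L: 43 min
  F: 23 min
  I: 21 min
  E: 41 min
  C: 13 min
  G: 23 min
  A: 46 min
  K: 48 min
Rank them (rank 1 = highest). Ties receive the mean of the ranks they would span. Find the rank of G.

6.5

Sorted (descending): 48, 46, 43, 43, 41, 23, 23, 21, 16, 13, 5
The 2 values of 43 occupy positions 3–4 → average rank (3+4)/2 = 3.5.
The 2 values of 23 occupy positions 6–7 → average rank (6+7)/2 = 6.5.
G has value 23 min → rank 6.5.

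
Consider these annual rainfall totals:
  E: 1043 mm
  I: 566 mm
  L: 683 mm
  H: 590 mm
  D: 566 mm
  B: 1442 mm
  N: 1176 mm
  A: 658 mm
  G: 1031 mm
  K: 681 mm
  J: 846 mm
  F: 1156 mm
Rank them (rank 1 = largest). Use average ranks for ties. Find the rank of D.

11.5

Sorted (descending): 1442, 1176, 1156, 1043, 1031, 846, 683, 681, 658, 590, 566, 566
The 2 values of 566 occupy positions 11–12 → average rank (11+12)/2 = 11.5.
D has value 566 mm → rank 11.5.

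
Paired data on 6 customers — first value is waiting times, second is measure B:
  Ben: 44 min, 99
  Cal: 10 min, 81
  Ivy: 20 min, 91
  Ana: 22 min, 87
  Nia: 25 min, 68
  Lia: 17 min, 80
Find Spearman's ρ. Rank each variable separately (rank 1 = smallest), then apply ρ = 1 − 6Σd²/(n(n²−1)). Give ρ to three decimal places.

Ranks of variable 1: 6, 1, 3, 4, 5, 2
Ranks of variable 2: 6, 3, 5, 4, 1, 2
d = r₁ − r₂: 0, -2, -2, 0, 4, 0
d²: 0, 4, 4, 0, 16, 0; Σd² = 24
ρ = 1 − 6·24/(6·35) = 1 − 144/210 = 0.314

0.314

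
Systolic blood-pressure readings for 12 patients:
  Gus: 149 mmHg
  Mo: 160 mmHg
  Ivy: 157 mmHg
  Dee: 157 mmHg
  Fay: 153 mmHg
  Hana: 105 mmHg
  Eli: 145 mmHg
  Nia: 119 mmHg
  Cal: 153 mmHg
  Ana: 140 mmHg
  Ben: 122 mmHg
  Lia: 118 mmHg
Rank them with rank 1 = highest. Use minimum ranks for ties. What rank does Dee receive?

2

Sorted (descending): 160, 157, 157, 153, 153, 149, 145, 140, 122, 119, 118, 105
The 2 values of 157 occupy positions 2–3 → each gets rank 2.
The 2 values of 153 occupy positions 4–5 → each gets rank 4.
Dee has value 157 mmHg → rank 2.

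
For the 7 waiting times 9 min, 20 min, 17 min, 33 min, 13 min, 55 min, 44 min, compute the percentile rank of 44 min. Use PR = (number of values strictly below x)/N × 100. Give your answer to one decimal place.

N = 7.
Strictly below 44: 5. Equal to 44: 1.
PR = 5/7 × 100 = 71.4

71.4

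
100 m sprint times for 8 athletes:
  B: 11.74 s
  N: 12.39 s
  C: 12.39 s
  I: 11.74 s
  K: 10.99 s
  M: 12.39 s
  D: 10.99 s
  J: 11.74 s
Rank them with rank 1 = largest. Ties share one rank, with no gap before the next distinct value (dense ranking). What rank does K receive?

Sorted (descending): 12.39, 12.39, 12.39, 11.74, 11.74, 11.74, 10.99, 10.99
The 3 values of 12.39 share dense rank 1.
The 3 values of 11.74 share dense rank 2.
The 2 values of 10.99 share dense rank 3.
K has value 10.99 s → rank 3.

3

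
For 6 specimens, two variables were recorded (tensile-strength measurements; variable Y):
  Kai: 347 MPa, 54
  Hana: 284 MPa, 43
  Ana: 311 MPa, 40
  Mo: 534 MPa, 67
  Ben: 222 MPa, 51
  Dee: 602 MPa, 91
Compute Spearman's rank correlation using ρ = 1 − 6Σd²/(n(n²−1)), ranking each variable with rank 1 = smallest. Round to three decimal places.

0.771

Ranks of variable 1: 4, 2, 3, 5, 1, 6
Ranks of variable 2: 4, 2, 1, 5, 3, 6
d = r₁ − r₂: 0, 0, 2, 0, -2, 0
d²: 0, 0, 4, 0, 4, 0; Σd² = 8
ρ = 1 − 6·8/(6·35) = 1 − 48/210 = 0.771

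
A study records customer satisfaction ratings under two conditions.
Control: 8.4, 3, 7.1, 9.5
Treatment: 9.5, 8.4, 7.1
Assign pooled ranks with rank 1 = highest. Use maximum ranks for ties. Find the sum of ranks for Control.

Sorted (descending): 9.5, 9.5, 8.4, 8.4, 7.1, 7.1, 3
The 2 values of 9.5 occupy positions 1–2 → each gets rank 2.
The 2 values of 8.4 occupy positions 3–4 → each gets rank 4.
The 2 values of 7.1 occupy positions 5–6 → each gets rank 6.
Control values → pooled ranks: 8.4→4, 3→7, 7.1→6, 9.5→2
Rank sum = 4 + 7 + 6 + 2 = 19

19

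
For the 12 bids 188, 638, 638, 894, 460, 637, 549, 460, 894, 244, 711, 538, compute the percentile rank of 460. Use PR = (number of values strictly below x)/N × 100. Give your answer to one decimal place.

16.7

N = 12.
Strictly below 460: 2. Equal to 460: 2.
PR = 2/12 × 100 = 16.7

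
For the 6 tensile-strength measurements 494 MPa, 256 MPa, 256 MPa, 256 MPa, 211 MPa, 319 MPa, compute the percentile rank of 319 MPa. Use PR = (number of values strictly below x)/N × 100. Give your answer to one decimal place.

66.7

N = 6.
Strictly below 319: 4. Equal to 319: 1.
PR = 4/6 × 100 = 66.7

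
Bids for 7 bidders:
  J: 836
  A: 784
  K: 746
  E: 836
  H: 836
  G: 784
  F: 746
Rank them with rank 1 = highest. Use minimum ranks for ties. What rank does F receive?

6

Sorted (descending): 836, 836, 836, 784, 784, 746, 746
The 3 values of 836 occupy positions 1–3 → each gets rank 1.
The 2 values of 784 occupy positions 4–5 → each gets rank 4.
The 2 values of 746 occupy positions 6–7 → each gets rank 6.
F has value 746 → rank 6.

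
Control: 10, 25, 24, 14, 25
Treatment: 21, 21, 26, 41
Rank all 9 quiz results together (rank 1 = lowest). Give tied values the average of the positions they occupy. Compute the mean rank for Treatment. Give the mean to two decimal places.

6.00

Sorted (ascending): 10, 14, 21, 21, 24, 25, 25, 26, 41
The 2 values of 21 occupy positions 3–4 → average rank (3+4)/2 = 3.5.
The 2 values of 25 occupy positions 6–7 → average rank (6+7)/2 = 6.5.
Treatment values → pooled ranks: 21→3.5, 21→3.5, 26→8, 41→9
Mean rank = (3.5 + 3.5 + 8 + 9) / 4 = 6.00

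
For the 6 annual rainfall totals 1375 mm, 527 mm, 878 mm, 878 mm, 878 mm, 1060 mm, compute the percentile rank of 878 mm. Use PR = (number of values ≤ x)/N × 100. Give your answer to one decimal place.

N = 6.
Strictly below 878: 1. Equal to 878: 3.
PR = 4/6 × 100 = 66.7

66.7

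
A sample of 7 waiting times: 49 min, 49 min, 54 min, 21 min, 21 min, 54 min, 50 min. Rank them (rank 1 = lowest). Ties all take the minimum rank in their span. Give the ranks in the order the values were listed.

3, 3, 6, 1, 1, 6, 5

Sorted (ascending): 21, 21, 49, 49, 50, 54, 54
The 2 values of 21 occupy positions 1–2 → each gets rank 1.
The 2 values of 49 occupy positions 3–4 → each gets rank 3.
The 2 values of 54 occupy positions 6–7 → each gets rank 6.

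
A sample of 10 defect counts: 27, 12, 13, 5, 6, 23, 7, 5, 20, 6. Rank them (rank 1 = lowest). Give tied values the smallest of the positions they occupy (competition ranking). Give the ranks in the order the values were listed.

Sorted (ascending): 5, 5, 6, 6, 7, 12, 13, 20, 23, 27
The 2 values of 5 occupy positions 1–2 → each gets rank 1.
The 2 values of 6 occupy positions 3–4 → each gets rank 3.

10, 6, 7, 1, 3, 9, 5, 1, 8, 3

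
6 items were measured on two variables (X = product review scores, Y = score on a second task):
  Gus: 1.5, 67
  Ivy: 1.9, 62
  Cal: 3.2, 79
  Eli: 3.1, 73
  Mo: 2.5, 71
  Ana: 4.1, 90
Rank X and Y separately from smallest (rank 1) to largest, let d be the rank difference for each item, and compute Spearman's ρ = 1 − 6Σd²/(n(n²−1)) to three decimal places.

0.943

Ranks of variable 1: 1, 2, 5, 4, 3, 6
Ranks of variable 2: 2, 1, 5, 4, 3, 6
d = r₁ − r₂: -1, 1, 0, 0, 0, 0
d²: 1, 1, 0, 0, 0, 0; Σd² = 2
ρ = 1 − 6·2/(6·35) = 1 − 12/210 = 0.943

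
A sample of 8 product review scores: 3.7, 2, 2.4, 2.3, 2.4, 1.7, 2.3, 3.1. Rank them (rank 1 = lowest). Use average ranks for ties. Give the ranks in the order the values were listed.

8, 2, 5.5, 3.5, 5.5, 1, 3.5, 7

Sorted (ascending): 1.7, 2, 2.3, 2.3, 2.4, 2.4, 3.1, 3.7
The 2 values of 2.3 occupy positions 3–4 → average rank (3+4)/2 = 3.5.
The 2 values of 2.4 occupy positions 5–6 → average rank (5+6)/2 = 5.5.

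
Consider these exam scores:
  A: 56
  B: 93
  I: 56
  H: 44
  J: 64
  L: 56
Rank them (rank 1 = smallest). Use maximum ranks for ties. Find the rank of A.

4

Sorted (ascending): 44, 56, 56, 56, 64, 93
The 3 values of 56 occupy positions 2–4 → each gets rank 4.
A has value 56 → rank 4.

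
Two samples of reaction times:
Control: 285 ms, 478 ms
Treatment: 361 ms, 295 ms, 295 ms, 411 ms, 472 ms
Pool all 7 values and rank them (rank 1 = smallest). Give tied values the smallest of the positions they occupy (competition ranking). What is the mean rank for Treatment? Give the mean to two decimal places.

Sorted (ascending): 285, 295, 295, 361, 411, 472, 478
The 2 values of 295 occupy positions 2–3 → each gets rank 2.
Treatment values → pooled ranks: 361→4, 295→2, 295→2, 411→5, 472→6
Mean rank = (4 + 2 + 2 + 5 + 6) / 5 = 3.80

3.80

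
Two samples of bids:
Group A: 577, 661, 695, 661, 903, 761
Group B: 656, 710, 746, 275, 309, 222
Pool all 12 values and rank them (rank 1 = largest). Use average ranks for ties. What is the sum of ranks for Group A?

30

Sorted (descending): 903, 761, 746, 710, 695, 661, 661, 656, 577, 309, 275, 222
The 2 values of 661 occupy positions 6–7 → average rank (6+7)/2 = 6.5.
Group A values → pooled ranks: 577→9, 661→6.5, 695→5, 661→6.5, 903→1, 761→2
Rank sum = 9 + 6.5 + 5 + 6.5 + 1 + 2 = 30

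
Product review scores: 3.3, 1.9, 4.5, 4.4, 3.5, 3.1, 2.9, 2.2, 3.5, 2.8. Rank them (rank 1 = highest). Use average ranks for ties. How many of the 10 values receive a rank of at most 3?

2

Sorted (descending): 4.5, 4.4, 3.5, 3.5, 3.3, 3.1, 2.9, 2.8, 2.2, 1.9
The 2 values of 3.5 occupy positions 3–4 → average rank (3+4)/2 = 3.5.
Ranks ≤ 3: {1, 2} → 2 values.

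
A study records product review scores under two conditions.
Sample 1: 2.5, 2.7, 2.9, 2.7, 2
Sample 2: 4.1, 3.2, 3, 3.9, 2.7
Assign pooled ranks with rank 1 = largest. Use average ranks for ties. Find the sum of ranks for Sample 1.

38

Sorted (descending): 4.1, 3.9, 3.2, 3, 2.9, 2.7, 2.7, 2.7, 2.5, 2
The 3 values of 2.7 occupy positions 6–8 → average rank 7.
Sample 1 values → pooled ranks: 2.5→9, 2.7→7, 2.9→5, 2.7→7, 2→10
Rank sum = 9 + 7 + 5 + 7 + 10 = 38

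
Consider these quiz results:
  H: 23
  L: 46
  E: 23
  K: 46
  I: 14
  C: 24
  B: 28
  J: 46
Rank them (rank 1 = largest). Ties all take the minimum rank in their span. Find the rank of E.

Sorted (descending): 46, 46, 46, 28, 24, 23, 23, 14
The 3 values of 46 occupy positions 1–3 → each gets rank 1.
The 2 values of 23 occupy positions 6–7 → each gets rank 6.
E has value 23 → rank 6.

6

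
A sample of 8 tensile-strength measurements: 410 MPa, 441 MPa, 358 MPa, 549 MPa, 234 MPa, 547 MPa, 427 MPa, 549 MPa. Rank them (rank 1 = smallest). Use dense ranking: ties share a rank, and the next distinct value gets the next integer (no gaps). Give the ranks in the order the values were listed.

3, 5, 2, 7, 1, 6, 4, 7

Sorted (ascending): 234, 358, 410, 427, 441, 547, 549, 549
The 2 values of 549 share dense rank 7.
Remaining distinct values take the next consecutive integers.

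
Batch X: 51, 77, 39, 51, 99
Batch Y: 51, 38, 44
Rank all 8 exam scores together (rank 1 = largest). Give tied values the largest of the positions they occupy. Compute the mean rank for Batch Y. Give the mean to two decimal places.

6.33

Sorted (descending): 99, 77, 51, 51, 51, 44, 39, 38
The 3 values of 51 occupy positions 3–5 → each gets rank 5.
Batch Y values → pooled ranks: 51→5, 38→8, 44→6
Mean rank = (5 + 8 + 6) / 3 = 6.33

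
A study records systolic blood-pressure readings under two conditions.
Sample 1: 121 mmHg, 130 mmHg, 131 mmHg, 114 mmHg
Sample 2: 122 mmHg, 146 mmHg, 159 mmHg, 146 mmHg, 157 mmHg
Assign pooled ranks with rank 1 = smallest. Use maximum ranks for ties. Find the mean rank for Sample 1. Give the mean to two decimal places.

3.00

Sorted (ascending): 114, 121, 122, 130, 131, 146, 146, 157, 159
The 2 values of 146 occupy positions 6–7 → each gets rank 7.
Sample 1 values → pooled ranks: 121→2, 130→4, 131→5, 114→1
Mean rank = (2 + 4 + 5 + 1) / 4 = 3.00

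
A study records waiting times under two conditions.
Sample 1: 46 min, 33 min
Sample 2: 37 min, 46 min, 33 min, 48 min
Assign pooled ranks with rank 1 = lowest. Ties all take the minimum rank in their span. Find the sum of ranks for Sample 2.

Sorted (ascending): 33, 33, 37, 46, 46, 48
The 2 values of 33 occupy positions 1–2 → each gets rank 1.
The 2 values of 46 occupy positions 4–5 → each gets rank 4.
Sample 2 values → pooled ranks: 37→3, 46→4, 33→1, 48→6
Rank sum = 3 + 4 + 1 + 6 = 14

14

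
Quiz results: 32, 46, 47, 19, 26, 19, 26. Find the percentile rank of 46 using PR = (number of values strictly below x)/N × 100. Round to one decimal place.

71.4

N = 7.
Strictly below 46: 5. Equal to 46: 1.
PR = 5/7 × 100 = 71.4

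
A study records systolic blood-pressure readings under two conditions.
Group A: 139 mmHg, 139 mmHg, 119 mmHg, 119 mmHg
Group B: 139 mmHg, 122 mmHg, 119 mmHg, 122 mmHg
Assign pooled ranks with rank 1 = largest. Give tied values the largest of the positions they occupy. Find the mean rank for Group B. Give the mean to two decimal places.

Sorted (descending): 139, 139, 139, 122, 122, 119, 119, 119
The 3 values of 139 occupy positions 1–3 → each gets rank 3.
The 2 values of 122 occupy positions 4–5 → each gets rank 5.
The 3 values of 119 occupy positions 6–8 → each gets rank 8.
Group B values → pooled ranks: 139→3, 122→5, 119→8, 122→5
Mean rank = (3 + 5 + 8 + 5) / 4 = 5.25

5.25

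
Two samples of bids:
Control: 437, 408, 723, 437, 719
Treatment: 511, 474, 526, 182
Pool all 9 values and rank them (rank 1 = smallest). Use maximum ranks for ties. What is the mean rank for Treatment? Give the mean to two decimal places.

Sorted (ascending): 182, 408, 437, 437, 474, 511, 526, 719, 723
The 2 values of 437 occupy positions 3–4 → each gets rank 4.
Treatment values → pooled ranks: 511→6, 474→5, 526→7, 182→1
Mean rank = (6 + 5 + 7 + 1) / 4 = 4.75

4.75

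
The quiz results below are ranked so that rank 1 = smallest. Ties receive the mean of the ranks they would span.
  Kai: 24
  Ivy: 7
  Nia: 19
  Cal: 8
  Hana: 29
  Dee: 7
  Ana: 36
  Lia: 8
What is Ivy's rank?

1.5

Sorted (ascending): 7, 7, 8, 8, 19, 24, 29, 36
The 2 values of 7 occupy positions 1–2 → average rank (1+2)/2 = 1.5.
The 2 values of 8 occupy positions 3–4 → average rank (3+4)/2 = 3.5.
Ivy has value 7 → rank 1.5.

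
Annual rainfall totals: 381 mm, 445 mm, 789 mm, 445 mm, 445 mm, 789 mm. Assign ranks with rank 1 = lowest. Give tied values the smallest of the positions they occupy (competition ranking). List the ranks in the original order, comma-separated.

1, 2, 5, 2, 2, 5

Sorted (ascending): 381, 445, 445, 445, 789, 789
The 3 values of 445 occupy positions 2–4 → each gets rank 2.
The 2 values of 789 occupy positions 5–6 → each gets rank 5.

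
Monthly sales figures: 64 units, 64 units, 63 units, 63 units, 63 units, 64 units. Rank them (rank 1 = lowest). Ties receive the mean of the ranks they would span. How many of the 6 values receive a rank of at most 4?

3

Sorted (ascending): 63, 63, 63, 64, 64, 64
The 3 values of 63 occupy positions 1–3 → average rank 2.
The 3 values of 64 occupy positions 4–6 → average rank 5.
Ranks ≤ 4: {2, 2, 2} → 3 values.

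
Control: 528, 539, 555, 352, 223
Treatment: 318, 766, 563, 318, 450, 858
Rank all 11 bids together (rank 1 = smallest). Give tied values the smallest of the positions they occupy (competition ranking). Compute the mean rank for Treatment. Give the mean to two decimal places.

6.50

Sorted (ascending): 223, 318, 318, 352, 450, 528, 539, 555, 563, 766, 858
The 2 values of 318 occupy positions 2–3 → each gets rank 2.
Treatment values → pooled ranks: 318→2, 766→10, 563→9, 318→2, 450→5, 858→11
Mean rank = (2 + 10 + 9 + 2 + 5 + 11) / 6 = 6.50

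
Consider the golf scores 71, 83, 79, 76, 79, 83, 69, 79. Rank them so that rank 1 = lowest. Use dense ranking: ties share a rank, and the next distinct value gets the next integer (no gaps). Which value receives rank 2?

Sorted (ascending): 69, 71, 76, 79, 79, 79, 83, 83
The 3 values of 79 share dense rank 4.
The 2 values of 83 share dense rank 5.
Remaining distinct values take the next consecutive integers.
Rank 2 → value 71.

71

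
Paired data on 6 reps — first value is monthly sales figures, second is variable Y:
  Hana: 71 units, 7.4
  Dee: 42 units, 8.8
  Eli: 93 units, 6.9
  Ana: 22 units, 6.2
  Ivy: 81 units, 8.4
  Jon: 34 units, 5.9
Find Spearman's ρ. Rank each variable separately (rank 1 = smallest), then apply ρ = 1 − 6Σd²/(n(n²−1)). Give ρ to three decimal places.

0.429

Ranks of variable 1: 4, 3, 6, 1, 5, 2
Ranks of variable 2: 4, 6, 3, 2, 5, 1
d = r₁ − r₂: 0, -3, 3, -1, 0, 1
d²: 0, 9, 9, 1, 0, 1; Σd² = 20
ρ = 1 − 6·20/(6·35) = 1 − 120/210 = 0.429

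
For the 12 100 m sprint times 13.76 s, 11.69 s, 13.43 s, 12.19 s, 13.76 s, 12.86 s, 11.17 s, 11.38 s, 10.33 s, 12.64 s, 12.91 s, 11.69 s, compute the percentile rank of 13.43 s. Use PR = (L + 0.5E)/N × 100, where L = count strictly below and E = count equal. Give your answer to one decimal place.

79.2

N = 12.
Strictly below 13.43: 9. Equal to 13.43: 1.
PR = (9 + 0.5·1)/12 × 100 = 79.2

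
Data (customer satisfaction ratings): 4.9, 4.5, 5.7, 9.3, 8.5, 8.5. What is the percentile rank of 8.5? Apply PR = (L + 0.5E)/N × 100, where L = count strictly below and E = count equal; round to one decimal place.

66.7

N = 6.
Strictly below 8.5: 3. Equal to 8.5: 2.
PR = (3 + 0.5·2)/6 × 100 = 66.7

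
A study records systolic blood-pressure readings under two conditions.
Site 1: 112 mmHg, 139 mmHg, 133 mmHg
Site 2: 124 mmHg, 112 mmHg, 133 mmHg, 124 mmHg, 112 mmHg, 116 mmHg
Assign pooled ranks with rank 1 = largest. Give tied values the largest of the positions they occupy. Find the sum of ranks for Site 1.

13

Sorted (descending): 139, 133, 133, 124, 124, 116, 112, 112, 112
The 2 values of 133 occupy positions 2–3 → each gets rank 3.
The 2 values of 124 occupy positions 4–5 → each gets rank 5.
The 3 values of 112 occupy positions 7–9 → each gets rank 9.
Site 1 values → pooled ranks: 112→9, 139→1, 133→3
Rank sum = 9 + 1 + 3 = 13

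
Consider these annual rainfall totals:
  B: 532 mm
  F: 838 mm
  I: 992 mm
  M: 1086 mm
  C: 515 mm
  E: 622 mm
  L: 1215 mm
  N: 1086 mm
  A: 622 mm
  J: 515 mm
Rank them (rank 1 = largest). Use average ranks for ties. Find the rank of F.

5

Sorted (descending): 1215, 1086, 1086, 992, 838, 622, 622, 532, 515, 515
The 2 values of 1086 occupy positions 2–3 → average rank (2+3)/2 = 2.5.
The 2 values of 622 occupy positions 6–7 → average rank (6+7)/2 = 6.5.
The 2 values of 515 occupy positions 9–10 → average rank (9+10)/2 = 9.5.
F has value 838 mm → rank 5.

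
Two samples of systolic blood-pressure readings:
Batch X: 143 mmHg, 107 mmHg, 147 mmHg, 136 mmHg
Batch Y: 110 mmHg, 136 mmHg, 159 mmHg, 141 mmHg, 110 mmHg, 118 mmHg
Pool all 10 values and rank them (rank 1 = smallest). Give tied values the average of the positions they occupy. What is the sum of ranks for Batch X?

Sorted (ascending): 107, 110, 110, 118, 136, 136, 141, 143, 147, 159
The 2 values of 110 occupy positions 2–3 → average rank (2+3)/2 = 2.5.
The 2 values of 136 occupy positions 5–6 → average rank (5+6)/2 = 5.5.
Batch X values → pooled ranks: 143→8, 107→1, 147→9, 136→5.5
Rank sum = 8 + 1 + 9 + 5.5 = 23.5

23.5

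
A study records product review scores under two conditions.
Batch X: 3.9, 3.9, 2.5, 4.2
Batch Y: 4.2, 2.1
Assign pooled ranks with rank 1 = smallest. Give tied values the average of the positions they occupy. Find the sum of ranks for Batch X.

14.5

Sorted (ascending): 2.1, 2.5, 3.9, 3.9, 4.2, 4.2
The 2 values of 3.9 occupy positions 3–4 → average rank (3+4)/2 = 3.5.
The 2 values of 4.2 occupy positions 5–6 → average rank (5+6)/2 = 5.5.
Batch X values → pooled ranks: 3.9→3.5, 3.9→3.5, 2.5→2, 4.2→5.5
Rank sum = 3.5 + 3.5 + 2 + 5.5 = 14.5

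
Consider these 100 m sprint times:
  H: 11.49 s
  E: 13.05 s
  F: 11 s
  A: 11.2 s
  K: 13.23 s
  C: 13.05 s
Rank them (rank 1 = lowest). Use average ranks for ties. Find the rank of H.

3

Sorted (ascending): 11, 11.2, 11.49, 13.05, 13.05, 13.23
The 2 values of 13.05 occupy positions 4–5 → average rank (4+5)/2 = 4.5.
H has value 11.49 s → rank 3.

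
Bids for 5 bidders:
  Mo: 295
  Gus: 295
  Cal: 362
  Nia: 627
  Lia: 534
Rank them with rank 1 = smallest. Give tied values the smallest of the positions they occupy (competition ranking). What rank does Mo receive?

Sorted (ascending): 295, 295, 362, 534, 627
The 2 values of 295 occupy positions 1–2 → each gets rank 1.
Mo has value 295 → rank 1.

1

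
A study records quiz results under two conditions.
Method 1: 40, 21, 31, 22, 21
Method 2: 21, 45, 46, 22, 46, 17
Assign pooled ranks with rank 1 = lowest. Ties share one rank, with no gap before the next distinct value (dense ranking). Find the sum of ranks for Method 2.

26

Sorted (ascending): 17, 21, 21, 21, 22, 22, 31, 40, 45, 46, 46
The 3 values of 21 share dense rank 2.
The 2 values of 22 share dense rank 3.
The 2 values of 46 share dense rank 7.
Remaining distinct values take the next consecutive integers.
Method 2 values → pooled ranks: 21→2, 45→6, 46→7, 22→3, 46→7, 17→1
Rank sum = 2 + 6 + 7 + 3 + 7 + 1 = 26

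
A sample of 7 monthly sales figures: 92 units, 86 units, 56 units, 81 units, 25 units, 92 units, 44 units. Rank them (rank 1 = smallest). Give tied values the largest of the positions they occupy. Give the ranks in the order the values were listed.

7, 5, 3, 4, 1, 7, 2

Sorted (ascending): 25, 44, 56, 81, 86, 92, 92
The 2 values of 92 occupy positions 6–7 → each gets rank 7.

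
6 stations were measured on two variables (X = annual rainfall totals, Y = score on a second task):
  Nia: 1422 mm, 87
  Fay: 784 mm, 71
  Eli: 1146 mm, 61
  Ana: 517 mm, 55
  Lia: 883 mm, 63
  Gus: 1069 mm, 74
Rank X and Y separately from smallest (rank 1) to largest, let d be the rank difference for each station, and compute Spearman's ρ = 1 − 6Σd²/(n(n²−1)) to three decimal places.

0.600

Ranks of variable 1: 6, 2, 5, 1, 3, 4
Ranks of variable 2: 6, 4, 2, 1, 3, 5
d = r₁ − r₂: 0, -2, 3, 0, 0, -1
d²: 0, 4, 9, 0, 0, 1; Σd² = 14
ρ = 1 − 6·14/(6·35) = 1 − 84/210 = 0.600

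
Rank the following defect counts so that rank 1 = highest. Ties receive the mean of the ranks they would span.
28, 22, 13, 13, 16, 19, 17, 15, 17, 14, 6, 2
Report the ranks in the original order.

1, 2, 9.5, 9.5, 6, 3, 4.5, 7, 4.5, 8, 11, 12

Sorted (descending): 28, 22, 19, 17, 17, 16, 15, 14, 13, 13, 6, 2
The 2 values of 17 occupy positions 4–5 → average rank (4+5)/2 = 4.5.
The 2 values of 13 occupy positions 9–10 → average rank (9+10)/2 = 9.5.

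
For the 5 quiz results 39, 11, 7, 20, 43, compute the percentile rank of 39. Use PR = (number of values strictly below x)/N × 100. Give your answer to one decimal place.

60.0

N = 5.
Strictly below 39: 3. Equal to 39: 1.
PR = 3/5 × 100 = 60.0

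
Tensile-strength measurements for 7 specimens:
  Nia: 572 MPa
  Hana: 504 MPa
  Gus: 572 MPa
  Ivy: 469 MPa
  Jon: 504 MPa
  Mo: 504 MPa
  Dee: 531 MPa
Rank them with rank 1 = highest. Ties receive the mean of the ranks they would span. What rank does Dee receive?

Sorted (descending): 572, 572, 531, 504, 504, 504, 469
The 2 values of 572 occupy positions 1–2 → average rank (1+2)/2 = 1.5.
The 3 values of 504 occupy positions 4–6 → average rank 5.
Dee has value 531 MPa → rank 3.

3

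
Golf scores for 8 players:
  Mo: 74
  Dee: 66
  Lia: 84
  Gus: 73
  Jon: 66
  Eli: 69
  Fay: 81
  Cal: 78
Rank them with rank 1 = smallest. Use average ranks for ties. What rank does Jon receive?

1.5

Sorted (ascending): 66, 66, 69, 73, 74, 78, 81, 84
The 2 values of 66 occupy positions 1–2 → average rank (1+2)/2 = 1.5.
Jon has value 66 → rank 1.5.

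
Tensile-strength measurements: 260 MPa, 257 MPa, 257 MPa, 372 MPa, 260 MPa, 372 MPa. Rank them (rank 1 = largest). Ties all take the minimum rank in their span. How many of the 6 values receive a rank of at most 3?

Sorted (descending): 372, 372, 260, 260, 257, 257
The 2 values of 372 occupy positions 1–2 → each gets rank 1.
The 2 values of 260 occupy positions 3–4 → each gets rank 3.
The 2 values of 257 occupy positions 5–6 → each gets rank 5.
Ranks ≤ 3: {1, 1, 3, 3} → 4 values.

4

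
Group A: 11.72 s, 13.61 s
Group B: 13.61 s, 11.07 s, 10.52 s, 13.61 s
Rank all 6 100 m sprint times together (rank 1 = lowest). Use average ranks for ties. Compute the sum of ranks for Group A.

8

Sorted (ascending): 10.52, 11.07, 11.72, 13.61, 13.61, 13.61
The 3 values of 13.61 occupy positions 4–6 → average rank 5.
Group A values → pooled ranks: 11.72→3, 13.61→5
Rank sum = 3 + 5 = 8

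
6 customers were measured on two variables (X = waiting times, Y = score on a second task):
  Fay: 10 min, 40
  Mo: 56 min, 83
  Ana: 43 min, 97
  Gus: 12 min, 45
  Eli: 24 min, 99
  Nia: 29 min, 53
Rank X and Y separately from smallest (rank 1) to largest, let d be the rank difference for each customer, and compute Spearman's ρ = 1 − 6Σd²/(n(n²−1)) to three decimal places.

Ranks of variable 1: 1, 6, 5, 2, 3, 4
Ranks of variable 2: 1, 4, 5, 2, 6, 3
d = r₁ − r₂: 0, 2, 0, 0, -3, 1
d²: 0, 4, 0, 0, 9, 1; Σd² = 14
ρ = 1 − 6·14/(6·35) = 1 − 84/210 = 0.600

0.600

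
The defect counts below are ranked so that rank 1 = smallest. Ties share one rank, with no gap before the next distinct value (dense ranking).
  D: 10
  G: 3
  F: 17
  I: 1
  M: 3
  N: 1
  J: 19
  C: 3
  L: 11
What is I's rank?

Sorted (ascending): 1, 1, 3, 3, 3, 10, 11, 17, 19
The 2 values of 1 share dense rank 1.
The 3 values of 3 share dense rank 2.
Remaining distinct values take the next consecutive integers.
I has value 1 → rank 1.

1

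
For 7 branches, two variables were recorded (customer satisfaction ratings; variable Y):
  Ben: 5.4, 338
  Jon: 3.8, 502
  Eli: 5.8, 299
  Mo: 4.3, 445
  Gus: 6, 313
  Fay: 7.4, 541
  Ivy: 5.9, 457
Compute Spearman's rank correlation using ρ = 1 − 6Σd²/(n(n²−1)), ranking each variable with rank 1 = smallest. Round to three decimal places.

0.036

Ranks of variable 1: 3, 1, 4, 2, 6, 7, 5
Ranks of variable 2: 3, 6, 1, 4, 2, 7, 5
d = r₁ − r₂: 0, -5, 3, -2, 4, 0, 0
d²: 0, 25, 9, 4, 16, 0, 0; Σd² = 54
ρ = 1 − 6·54/(7·48) = 1 − 324/336 = 0.036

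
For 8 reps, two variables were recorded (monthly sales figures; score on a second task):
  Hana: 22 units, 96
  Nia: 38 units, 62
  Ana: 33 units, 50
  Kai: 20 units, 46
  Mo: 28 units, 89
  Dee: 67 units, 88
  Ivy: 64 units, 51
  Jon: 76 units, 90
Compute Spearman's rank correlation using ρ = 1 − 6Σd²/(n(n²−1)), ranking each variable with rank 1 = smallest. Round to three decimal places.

0.238

Ranks of variable 1: 2, 5, 4, 1, 3, 7, 6, 8
Ranks of variable 2: 8, 4, 2, 1, 6, 5, 3, 7
d = r₁ − r₂: -6, 1, 2, 0, -3, 2, 3, 1
d²: 36, 1, 4, 0, 9, 4, 9, 1; Σd² = 64
ρ = 1 − 6·64/(8·63) = 1 − 384/504 = 0.238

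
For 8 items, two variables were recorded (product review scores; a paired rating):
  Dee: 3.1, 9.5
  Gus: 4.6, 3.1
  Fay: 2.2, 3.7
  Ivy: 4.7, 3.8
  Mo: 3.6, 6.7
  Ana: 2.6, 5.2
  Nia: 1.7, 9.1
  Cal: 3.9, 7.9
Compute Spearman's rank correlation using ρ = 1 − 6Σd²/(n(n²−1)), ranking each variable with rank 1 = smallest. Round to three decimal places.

Ranks of variable 1: 4, 7, 2, 8, 5, 3, 1, 6
Ranks of variable 2: 8, 1, 2, 3, 5, 4, 7, 6
d = r₁ − r₂: -4, 6, 0, 5, 0, -1, -6, 0
d²: 16, 36, 0, 25, 0, 1, 36, 0; Σd² = 114
ρ = 1 − 6·114/(8·63) = 1 − 684/504 = -0.357

-0.357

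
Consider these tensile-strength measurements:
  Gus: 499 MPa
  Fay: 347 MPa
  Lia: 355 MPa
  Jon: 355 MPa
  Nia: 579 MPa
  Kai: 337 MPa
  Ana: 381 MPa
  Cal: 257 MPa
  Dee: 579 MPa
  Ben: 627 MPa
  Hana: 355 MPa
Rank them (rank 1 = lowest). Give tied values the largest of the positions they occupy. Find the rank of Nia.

Sorted (ascending): 257, 337, 347, 355, 355, 355, 381, 499, 579, 579, 627
The 3 values of 355 occupy positions 4–6 → each gets rank 6.
The 2 values of 579 occupy positions 9–10 → each gets rank 10.
Nia has value 579 MPa → rank 10.

10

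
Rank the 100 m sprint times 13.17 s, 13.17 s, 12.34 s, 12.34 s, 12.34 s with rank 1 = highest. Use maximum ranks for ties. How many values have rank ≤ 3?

Sorted (descending): 13.17, 13.17, 12.34, 12.34, 12.34
The 2 values of 13.17 occupy positions 1–2 → each gets rank 2.
The 3 values of 12.34 occupy positions 3–5 → each gets rank 5.
Ranks ≤ 3: {2, 2} → 2 values.

2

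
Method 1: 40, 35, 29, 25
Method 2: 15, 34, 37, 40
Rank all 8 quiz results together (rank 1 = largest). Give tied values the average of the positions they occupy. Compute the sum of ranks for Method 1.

18.5

Sorted (descending): 40, 40, 37, 35, 34, 29, 25, 15
The 2 values of 40 occupy positions 1–2 → average rank (1+2)/2 = 1.5.
Method 1 values → pooled ranks: 40→1.5, 35→4, 29→6, 25→7
Rank sum = 1.5 + 4 + 6 + 7 = 18.5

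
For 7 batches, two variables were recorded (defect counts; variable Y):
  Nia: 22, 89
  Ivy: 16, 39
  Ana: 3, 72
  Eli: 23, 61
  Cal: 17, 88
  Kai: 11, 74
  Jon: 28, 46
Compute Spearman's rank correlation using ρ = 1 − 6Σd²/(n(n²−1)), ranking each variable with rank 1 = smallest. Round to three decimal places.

Ranks of variable 1: 5, 3, 1, 6, 4, 2, 7
Ranks of variable 2: 7, 1, 4, 3, 6, 5, 2
d = r₁ − r₂: -2, 2, -3, 3, -2, -3, 5
d²: 4, 4, 9, 9, 4, 9, 25; Σd² = 64
ρ = 1 − 6·64/(7·48) = 1 − 384/336 = -0.143

-0.143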